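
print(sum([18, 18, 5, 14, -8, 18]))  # 65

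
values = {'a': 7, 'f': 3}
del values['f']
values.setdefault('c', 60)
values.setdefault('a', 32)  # 7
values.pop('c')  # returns 60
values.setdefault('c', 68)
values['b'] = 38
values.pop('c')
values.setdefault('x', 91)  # 91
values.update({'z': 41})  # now {'a': 7, 'b': 38, 'x': 91, 'z': 41}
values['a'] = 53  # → {'a': 53, 'b': 38, 'x': 91, 'z': 41}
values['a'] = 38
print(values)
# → {'a': 38, 'b': 38, 'x': 91, 'z': 41}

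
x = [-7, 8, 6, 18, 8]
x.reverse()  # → [8, 18, 6, 8, -7]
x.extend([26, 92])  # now [8, 18, 6, 8, -7, 26, 92]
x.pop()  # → 92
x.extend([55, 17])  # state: [8, 18, 6, 8, -7, 26, 55, 17]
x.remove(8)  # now [18, 6, 8, -7, 26, 55, 17]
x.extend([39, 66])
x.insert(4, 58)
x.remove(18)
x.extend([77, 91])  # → [6, 8, -7, 58, 26, 55, 17, 39, 66, 77, 91]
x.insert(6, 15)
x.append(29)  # [6, 8, -7, 58, 26, 55, 15, 17, 39, 66, 77, 91, 29]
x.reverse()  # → [29, 91, 77, 66, 39, 17, 15, 55, 26, 58, -7, 8, 6]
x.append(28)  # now [29, 91, 77, 66, 39, 17, 15, 55, 26, 58, -7, 8, 6, 28]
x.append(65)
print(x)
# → [29, 91, 77, 66, 39, 17, 15, 55, 26, 58, -7, 8, 6, 28, 65]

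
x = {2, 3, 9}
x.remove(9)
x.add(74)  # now {2, 3, 74}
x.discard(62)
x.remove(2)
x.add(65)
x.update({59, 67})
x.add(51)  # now {3, 51, 59, 65, 67, 74}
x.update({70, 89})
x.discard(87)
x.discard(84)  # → {3, 51, 59, 65, 67, 70, 74, 89}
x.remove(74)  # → {3, 51, 59, 65, 67, 70, 89}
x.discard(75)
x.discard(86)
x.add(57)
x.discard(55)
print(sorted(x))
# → [3, 51, 57, 59, 65, 67, 70, 89]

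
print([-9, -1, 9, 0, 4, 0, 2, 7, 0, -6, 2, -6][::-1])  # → [-6, 2, -6, 0, 7, 2, 0, 4, 0, 9, -1, -9]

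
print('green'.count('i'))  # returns 0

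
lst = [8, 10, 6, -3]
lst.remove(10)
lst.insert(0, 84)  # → [84, 8, 6, -3]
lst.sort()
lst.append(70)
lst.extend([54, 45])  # [-3, 6, 8, 84, 70, 54, 45]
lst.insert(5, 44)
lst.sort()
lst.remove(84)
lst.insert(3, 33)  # [-3, 6, 8, 33, 44, 45, 54, 70]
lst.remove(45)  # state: [-3, 6, 8, 33, 44, 54, 70]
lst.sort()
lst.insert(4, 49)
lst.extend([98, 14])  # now [-3, 6, 8, 33, 49, 44, 54, 70, 98, 14]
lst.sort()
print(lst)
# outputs [-3, 6, 8, 14, 33, 44, 49, 54, 70, 98]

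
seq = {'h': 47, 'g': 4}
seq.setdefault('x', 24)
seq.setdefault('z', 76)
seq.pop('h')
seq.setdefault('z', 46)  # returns 76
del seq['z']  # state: {'g': 4, 'x': 24}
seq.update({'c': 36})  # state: {'g': 4, 'x': 24, 'c': 36}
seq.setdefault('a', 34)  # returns 34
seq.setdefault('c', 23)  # 36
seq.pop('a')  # 34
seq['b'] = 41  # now {'g': 4, 'x': 24, 'c': 36, 'b': 41}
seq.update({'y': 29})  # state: {'g': 4, 'x': 24, 'c': 36, 'b': 41, 'y': 29}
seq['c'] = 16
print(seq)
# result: {'g': 4, 'x': 24, 'c': 16, 'b': 41, 'y': 29}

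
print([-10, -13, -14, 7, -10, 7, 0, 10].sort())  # None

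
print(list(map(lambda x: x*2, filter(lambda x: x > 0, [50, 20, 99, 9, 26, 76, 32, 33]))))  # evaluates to [100, 40, 198, 18, 52, 152, 64, 66]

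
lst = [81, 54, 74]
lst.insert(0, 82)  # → [82, 81, 54, 74]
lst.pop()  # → 74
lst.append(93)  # [82, 81, 54, 93]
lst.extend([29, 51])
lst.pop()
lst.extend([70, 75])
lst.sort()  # [29, 54, 70, 75, 81, 82, 93]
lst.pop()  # 93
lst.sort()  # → [29, 54, 70, 75, 81, 82]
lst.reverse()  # [82, 81, 75, 70, 54, 29]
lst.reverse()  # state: [29, 54, 70, 75, 81, 82]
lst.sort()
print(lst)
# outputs [29, 54, 70, 75, 81, 82]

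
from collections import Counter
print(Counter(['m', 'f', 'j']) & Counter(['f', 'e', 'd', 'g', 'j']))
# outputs Counter({'f': 1, 'j': 1})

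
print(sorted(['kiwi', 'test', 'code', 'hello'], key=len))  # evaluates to ['kiwi', 'test', 'code', 'hello']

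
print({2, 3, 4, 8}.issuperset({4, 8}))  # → True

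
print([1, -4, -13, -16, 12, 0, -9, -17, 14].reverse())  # None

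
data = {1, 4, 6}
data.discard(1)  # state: {4, 6}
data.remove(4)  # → {6}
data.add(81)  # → {6, 81}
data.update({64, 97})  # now {6, 64, 81, 97}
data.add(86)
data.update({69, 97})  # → {6, 64, 69, 81, 86, 97}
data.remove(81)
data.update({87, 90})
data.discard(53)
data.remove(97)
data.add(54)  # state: {6, 54, 64, 69, 86, 87, 90}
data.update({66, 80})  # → {6, 54, 64, 66, 69, 80, 86, 87, 90}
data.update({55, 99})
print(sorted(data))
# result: [6, 54, 55, 64, 66, 69, 80, 86, 87, 90, 99]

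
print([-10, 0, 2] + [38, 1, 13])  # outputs [-10, 0, 2, 38, 1, 13]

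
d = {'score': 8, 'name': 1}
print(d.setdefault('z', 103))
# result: 103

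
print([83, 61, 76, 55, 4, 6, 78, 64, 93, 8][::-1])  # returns [8, 93, 64, 78, 6, 4, 55, 76, 61, 83]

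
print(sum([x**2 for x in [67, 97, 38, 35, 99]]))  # 26368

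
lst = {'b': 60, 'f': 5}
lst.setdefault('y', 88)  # 88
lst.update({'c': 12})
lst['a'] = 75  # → {'b': 60, 'f': 5, 'y': 88, 'c': 12, 'a': 75}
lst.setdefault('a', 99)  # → 75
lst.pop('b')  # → 60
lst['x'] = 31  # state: {'f': 5, 'y': 88, 'c': 12, 'a': 75, 'x': 31}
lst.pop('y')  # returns 88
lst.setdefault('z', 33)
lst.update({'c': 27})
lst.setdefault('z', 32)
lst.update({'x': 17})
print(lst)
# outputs {'f': 5, 'c': 27, 'a': 75, 'x': 17, 'z': 33}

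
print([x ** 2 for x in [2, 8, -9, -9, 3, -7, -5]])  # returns [4, 64, 81, 81, 9, 49, 25]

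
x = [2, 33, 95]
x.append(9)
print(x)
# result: [2, 33, 95, 9]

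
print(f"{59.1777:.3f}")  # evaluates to 59.178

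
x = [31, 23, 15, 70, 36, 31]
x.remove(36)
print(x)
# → [31, 23, 15, 70, 31]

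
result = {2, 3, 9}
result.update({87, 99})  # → {2, 3, 9, 87, 99}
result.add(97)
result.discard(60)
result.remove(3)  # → {2, 9, 87, 97, 99}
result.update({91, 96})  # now {2, 9, 87, 91, 96, 97, 99}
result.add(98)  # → {2, 9, 87, 91, 96, 97, 98, 99}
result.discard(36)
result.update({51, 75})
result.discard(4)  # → {2, 9, 51, 75, 87, 91, 96, 97, 98, 99}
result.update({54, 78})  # {2, 9, 51, 54, 75, 78, 87, 91, 96, 97, 98, 99}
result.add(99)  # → {2, 9, 51, 54, 75, 78, 87, 91, 96, 97, 98, 99}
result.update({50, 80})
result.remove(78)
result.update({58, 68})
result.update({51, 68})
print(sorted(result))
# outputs [2, 9, 50, 51, 54, 58, 68, 75, 80, 87, 91, 96, 97, 98, 99]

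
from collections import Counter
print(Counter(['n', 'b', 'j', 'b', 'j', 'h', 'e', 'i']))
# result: Counter({'b': 2, 'j': 2, 'n': 1, 'h': 1, 'e': 1, 'i': 1})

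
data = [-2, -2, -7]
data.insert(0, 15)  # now [15, -2, -2, -7]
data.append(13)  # [15, -2, -2, -7, 13]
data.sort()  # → [-7, -2, -2, 13, 15]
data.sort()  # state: [-7, -2, -2, 13, 15]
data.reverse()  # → [15, 13, -2, -2, -7]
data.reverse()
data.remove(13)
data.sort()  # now [-7, -2, -2, 15]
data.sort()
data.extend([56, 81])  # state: [-7, -2, -2, 15, 56, 81]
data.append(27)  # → [-7, -2, -2, 15, 56, 81, 27]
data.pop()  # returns 27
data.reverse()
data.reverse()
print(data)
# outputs [-7, -2, -2, 15, 56, 81]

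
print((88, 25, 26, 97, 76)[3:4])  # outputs (97,)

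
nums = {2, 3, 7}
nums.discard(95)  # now {2, 3, 7}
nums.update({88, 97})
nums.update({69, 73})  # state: {2, 3, 7, 69, 73, 88, 97}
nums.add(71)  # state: {2, 3, 7, 69, 71, 73, 88, 97}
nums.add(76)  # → {2, 3, 7, 69, 71, 73, 76, 88, 97}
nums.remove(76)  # {2, 3, 7, 69, 71, 73, 88, 97}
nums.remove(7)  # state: {2, 3, 69, 71, 73, 88, 97}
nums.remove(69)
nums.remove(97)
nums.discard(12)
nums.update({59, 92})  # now {2, 3, 59, 71, 73, 88, 92}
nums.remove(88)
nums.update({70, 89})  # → {2, 3, 59, 70, 71, 73, 89, 92}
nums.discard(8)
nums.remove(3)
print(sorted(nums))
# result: [2, 59, 70, 71, 73, 89, 92]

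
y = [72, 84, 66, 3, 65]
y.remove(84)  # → [72, 66, 3, 65]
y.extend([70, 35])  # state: [72, 66, 3, 65, 70, 35]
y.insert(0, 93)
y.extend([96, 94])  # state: [93, 72, 66, 3, 65, 70, 35, 96, 94]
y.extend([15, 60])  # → [93, 72, 66, 3, 65, 70, 35, 96, 94, 15, 60]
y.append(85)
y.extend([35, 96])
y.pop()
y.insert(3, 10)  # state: [93, 72, 66, 10, 3, 65, 70, 35, 96, 94, 15, 60, 85, 35]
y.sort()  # [3, 10, 15, 35, 35, 60, 65, 66, 70, 72, 85, 93, 94, 96]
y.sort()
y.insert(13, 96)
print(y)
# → [3, 10, 15, 35, 35, 60, 65, 66, 70, 72, 85, 93, 94, 96, 96]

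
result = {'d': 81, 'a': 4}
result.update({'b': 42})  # {'d': 81, 'a': 4, 'b': 42}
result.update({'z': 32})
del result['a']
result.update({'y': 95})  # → {'d': 81, 'b': 42, 'z': 32, 'y': 95}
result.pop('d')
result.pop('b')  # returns 42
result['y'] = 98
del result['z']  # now {'y': 98}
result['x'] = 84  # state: {'y': 98, 'x': 84}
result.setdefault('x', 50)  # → 84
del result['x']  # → {'y': 98}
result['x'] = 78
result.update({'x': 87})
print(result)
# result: {'y': 98, 'x': 87}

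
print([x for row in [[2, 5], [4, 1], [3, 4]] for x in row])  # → [2, 5, 4, 1, 3, 4]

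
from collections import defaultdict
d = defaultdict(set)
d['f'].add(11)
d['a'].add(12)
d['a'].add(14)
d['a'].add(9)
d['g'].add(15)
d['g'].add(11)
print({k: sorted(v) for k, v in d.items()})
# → {'f': [11], 'a': [9, 12, 14], 'g': [11, 15]}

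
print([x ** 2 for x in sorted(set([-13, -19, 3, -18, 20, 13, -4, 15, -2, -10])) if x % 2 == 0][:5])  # [324, 100, 16, 4, 400]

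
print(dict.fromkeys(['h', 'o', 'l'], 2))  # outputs {'h': 2, 'o': 2, 'l': 2}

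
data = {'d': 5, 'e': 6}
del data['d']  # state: {'e': 6}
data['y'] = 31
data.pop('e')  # 6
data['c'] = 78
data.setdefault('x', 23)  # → 23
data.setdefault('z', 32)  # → 32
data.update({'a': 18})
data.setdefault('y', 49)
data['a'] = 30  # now {'y': 31, 'c': 78, 'x': 23, 'z': 32, 'a': 30}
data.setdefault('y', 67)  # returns 31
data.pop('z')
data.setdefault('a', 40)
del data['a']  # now {'y': 31, 'c': 78, 'x': 23}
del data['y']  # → {'c': 78, 'x': 23}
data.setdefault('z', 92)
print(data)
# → {'c': 78, 'x': 23, 'z': 92}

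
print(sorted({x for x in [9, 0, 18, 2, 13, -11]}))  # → [-11, 0, 2, 9, 13, 18]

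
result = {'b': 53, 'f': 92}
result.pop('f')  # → 92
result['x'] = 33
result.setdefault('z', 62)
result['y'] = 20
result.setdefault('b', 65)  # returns 53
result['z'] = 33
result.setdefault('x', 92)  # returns 33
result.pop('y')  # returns 20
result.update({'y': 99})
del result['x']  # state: {'b': 53, 'z': 33, 'y': 99}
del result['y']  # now {'b': 53, 'z': 33}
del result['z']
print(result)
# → {'b': 53}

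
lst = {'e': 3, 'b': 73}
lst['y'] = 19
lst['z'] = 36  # {'e': 3, 'b': 73, 'y': 19, 'z': 36}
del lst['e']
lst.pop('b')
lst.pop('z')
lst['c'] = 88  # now {'y': 19, 'c': 88}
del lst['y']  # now {'c': 88}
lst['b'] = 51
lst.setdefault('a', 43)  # 43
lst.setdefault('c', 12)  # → 88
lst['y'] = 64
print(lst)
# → {'c': 88, 'b': 51, 'a': 43, 'y': 64}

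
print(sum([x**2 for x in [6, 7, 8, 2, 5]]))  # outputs 178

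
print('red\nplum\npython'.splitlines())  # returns ['red', 'plum', 'python']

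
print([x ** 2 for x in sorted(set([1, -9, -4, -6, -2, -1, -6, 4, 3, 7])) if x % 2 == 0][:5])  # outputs [36, 16, 4, 16]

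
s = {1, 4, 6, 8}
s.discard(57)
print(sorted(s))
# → [1, 4, 6, 8]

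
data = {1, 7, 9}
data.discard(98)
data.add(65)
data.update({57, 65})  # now {1, 7, 9, 57, 65}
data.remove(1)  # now {7, 9, 57, 65}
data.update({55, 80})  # {7, 9, 55, 57, 65, 80}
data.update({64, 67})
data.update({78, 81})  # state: {7, 9, 55, 57, 64, 65, 67, 78, 80, 81}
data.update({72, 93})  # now {7, 9, 55, 57, 64, 65, 67, 72, 78, 80, 81, 93}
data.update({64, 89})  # {7, 9, 55, 57, 64, 65, 67, 72, 78, 80, 81, 89, 93}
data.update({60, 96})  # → {7, 9, 55, 57, 60, 64, 65, 67, 72, 78, 80, 81, 89, 93, 96}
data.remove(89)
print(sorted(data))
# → [7, 9, 55, 57, 60, 64, 65, 67, 72, 78, 80, 81, 93, 96]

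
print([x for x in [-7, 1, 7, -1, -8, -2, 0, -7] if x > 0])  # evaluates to [1, 7]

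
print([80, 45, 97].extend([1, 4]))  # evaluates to None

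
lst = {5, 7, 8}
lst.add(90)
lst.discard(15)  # {5, 7, 8, 90}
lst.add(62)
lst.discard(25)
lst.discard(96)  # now {5, 7, 8, 62, 90}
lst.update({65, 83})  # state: {5, 7, 8, 62, 65, 83, 90}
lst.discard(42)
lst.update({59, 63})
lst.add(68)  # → {5, 7, 8, 59, 62, 63, 65, 68, 83, 90}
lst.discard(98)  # {5, 7, 8, 59, 62, 63, 65, 68, 83, 90}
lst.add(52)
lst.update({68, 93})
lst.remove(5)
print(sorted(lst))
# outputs [7, 8, 52, 59, 62, 63, 65, 68, 83, 90, 93]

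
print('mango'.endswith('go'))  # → True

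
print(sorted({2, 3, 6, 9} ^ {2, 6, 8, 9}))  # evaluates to [3, 8]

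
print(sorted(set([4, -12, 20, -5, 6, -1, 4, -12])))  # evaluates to [-12, -5, -1, 4, 6, 20]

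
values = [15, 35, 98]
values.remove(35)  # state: [15, 98]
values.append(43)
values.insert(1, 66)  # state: [15, 66, 98, 43]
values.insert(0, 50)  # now [50, 15, 66, 98, 43]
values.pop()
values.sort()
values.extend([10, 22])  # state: [15, 50, 66, 98, 10, 22]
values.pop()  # 22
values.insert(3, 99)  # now [15, 50, 66, 99, 98, 10]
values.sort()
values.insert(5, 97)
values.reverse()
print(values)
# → [99, 97, 98, 66, 50, 15, 10]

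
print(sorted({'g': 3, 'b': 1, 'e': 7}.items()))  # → [('b', 1), ('e', 7), ('g', 3)]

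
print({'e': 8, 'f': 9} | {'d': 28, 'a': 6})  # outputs {'e': 8, 'f': 9, 'd': 28, 'a': 6}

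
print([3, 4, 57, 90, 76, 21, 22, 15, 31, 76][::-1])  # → [76, 31, 15, 22, 21, 76, 90, 57, 4, 3]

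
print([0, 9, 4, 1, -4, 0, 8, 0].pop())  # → 0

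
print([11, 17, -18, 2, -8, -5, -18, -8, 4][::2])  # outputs [11, -18, -8, -18, 4]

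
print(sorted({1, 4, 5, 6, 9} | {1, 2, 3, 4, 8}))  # [1, 2, 3, 4, 5, 6, 8, 9]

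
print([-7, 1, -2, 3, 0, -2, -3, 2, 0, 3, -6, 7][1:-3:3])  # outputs [1, 0, 2]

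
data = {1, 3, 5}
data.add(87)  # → {1, 3, 5, 87}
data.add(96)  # {1, 3, 5, 87, 96}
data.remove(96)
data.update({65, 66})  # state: {1, 3, 5, 65, 66, 87}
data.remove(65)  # {1, 3, 5, 66, 87}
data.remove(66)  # {1, 3, 5, 87}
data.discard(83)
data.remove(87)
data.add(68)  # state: {1, 3, 5, 68}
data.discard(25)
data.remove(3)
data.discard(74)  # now {1, 5, 68}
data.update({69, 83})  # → {1, 5, 68, 69, 83}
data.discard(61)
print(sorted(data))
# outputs [1, 5, 68, 69, 83]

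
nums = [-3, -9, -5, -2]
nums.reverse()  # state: [-2, -5, -9, -3]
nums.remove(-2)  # [-5, -9, -3]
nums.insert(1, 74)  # [-5, 74, -9, -3]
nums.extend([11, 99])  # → [-5, 74, -9, -3, 11, 99]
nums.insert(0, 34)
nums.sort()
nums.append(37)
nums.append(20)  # [-9, -5, -3, 11, 34, 74, 99, 37, 20]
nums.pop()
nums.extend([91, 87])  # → [-9, -5, -3, 11, 34, 74, 99, 37, 91, 87]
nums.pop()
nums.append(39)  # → [-9, -5, -3, 11, 34, 74, 99, 37, 91, 39]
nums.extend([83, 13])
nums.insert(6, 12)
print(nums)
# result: [-9, -5, -3, 11, 34, 74, 12, 99, 37, 91, 39, 83, 13]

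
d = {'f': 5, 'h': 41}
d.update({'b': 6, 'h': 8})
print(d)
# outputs {'f': 5, 'h': 8, 'b': 6}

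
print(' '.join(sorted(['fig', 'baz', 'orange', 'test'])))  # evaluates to baz fig orange test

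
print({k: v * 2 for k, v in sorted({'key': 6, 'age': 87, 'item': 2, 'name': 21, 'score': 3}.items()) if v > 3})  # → {'age': 174, 'key': 12, 'name': 42}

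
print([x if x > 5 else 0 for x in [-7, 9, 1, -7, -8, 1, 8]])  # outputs [0, 9, 0, 0, 0, 0, 8]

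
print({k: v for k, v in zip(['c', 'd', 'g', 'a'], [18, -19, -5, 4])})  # {'c': 18, 'd': -19, 'g': -5, 'a': 4}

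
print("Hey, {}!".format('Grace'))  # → Hey, Grace!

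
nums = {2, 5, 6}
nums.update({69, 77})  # {2, 5, 6, 69, 77}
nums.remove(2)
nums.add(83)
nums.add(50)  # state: {5, 6, 50, 69, 77, 83}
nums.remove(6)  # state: {5, 50, 69, 77, 83}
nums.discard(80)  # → {5, 50, 69, 77, 83}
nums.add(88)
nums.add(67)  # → {5, 50, 67, 69, 77, 83, 88}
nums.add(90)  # {5, 50, 67, 69, 77, 83, 88, 90}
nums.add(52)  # {5, 50, 52, 67, 69, 77, 83, 88, 90}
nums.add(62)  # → {5, 50, 52, 62, 67, 69, 77, 83, 88, 90}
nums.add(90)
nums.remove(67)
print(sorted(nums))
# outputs [5, 50, 52, 62, 69, 77, 83, 88, 90]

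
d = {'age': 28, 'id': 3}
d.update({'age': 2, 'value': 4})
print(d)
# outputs {'age': 2, 'id': 3, 'value': 4}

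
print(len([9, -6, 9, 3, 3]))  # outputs 5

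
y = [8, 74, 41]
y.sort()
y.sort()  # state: [8, 41, 74]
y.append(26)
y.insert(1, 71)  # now [8, 71, 41, 74, 26]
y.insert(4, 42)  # [8, 71, 41, 74, 42, 26]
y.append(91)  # [8, 71, 41, 74, 42, 26, 91]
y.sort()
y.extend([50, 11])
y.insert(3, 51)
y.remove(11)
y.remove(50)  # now [8, 26, 41, 51, 42, 71, 74, 91]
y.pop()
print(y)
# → [8, 26, 41, 51, 42, 71, 74]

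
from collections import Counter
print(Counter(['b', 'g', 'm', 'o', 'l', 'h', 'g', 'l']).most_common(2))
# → [('g', 2), ('l', 2)]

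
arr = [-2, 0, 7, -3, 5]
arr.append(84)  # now [-2, 0, 7, -3, 5, 84]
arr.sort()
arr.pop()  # 84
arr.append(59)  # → [-3, -2, 0, 5, 7, 59]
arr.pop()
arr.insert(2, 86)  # [-3, -2, 86, 0, 5, 7]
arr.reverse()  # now [7, 5, 0, 86, -2, -3]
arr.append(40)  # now [7, 5, 0, 86, -2, -3, 40]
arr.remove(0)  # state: [7, 5, 86, -2, -3, 40]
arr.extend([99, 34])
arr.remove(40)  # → [7, 5, 86, -2, -3, 99, 34]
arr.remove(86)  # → [7, 5, -2, -3, 99, 34]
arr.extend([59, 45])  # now [7, 5, -2, -3, 99, 34, 59, 45]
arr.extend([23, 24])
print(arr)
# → [7, 5, -2, -3, 99, 34, 59, 45, 23, 24]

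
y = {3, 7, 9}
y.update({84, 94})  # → {3, 7, 9, 84, 94}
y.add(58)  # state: {3, 7, 9, 58, 84, 94}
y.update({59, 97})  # {3, 7, 9, 58, 59, 84, 94, 97}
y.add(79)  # {3, 7, 9, 58, 59, 79, 84, 94, 97}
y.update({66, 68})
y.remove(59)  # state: {3, 7, 9, 58, 66, 68, 79, 84, 94, 97}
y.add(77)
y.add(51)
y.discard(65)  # {3, 7, 9, 51, 58, 66, 68, 77, 79, 84, 94, 97}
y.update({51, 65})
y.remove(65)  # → {3, 7, 9, 51, 58, 66, 68, 77, 79, 84, 94, 97}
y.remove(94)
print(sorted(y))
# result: [3, 7, 9, 51, 58, 66, 68, 77, 79, 84, 97]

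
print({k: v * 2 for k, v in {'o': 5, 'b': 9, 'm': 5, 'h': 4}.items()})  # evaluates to {'o': 10, 'b': 18, 'm': 10, 'h': 8}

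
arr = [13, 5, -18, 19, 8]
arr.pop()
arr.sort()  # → [-18, 5, 13, 19]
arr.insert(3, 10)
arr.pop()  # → 19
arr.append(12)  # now [-18, 5, 13, 10, 12]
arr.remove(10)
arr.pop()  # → 12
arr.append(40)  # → [-18, 5, 13, 40]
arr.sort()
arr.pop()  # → 40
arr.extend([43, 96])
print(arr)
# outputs [-18, 5, 13, 43, 96]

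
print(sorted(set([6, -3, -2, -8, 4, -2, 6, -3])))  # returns [-8, -3, -2, 4, 6]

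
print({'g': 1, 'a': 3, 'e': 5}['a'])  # 3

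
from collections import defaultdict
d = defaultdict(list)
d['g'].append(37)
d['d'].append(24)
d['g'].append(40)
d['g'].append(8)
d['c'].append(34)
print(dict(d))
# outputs {'g': [37, 40, 8], 'd': [24], 'c': [34]}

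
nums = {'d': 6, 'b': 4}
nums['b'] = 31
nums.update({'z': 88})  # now {'d': 6, 'b': 31, 'z': 88}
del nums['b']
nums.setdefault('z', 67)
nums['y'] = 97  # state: {'d': 6, 'z': 88, 'y': 97}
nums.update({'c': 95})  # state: {'d': 6, 'z': 88, 'y': 97, 'c': 95}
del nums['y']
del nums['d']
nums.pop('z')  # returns 88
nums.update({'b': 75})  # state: {'c': 95, 'b': 75}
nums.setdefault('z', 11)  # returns 11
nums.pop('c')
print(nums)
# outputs {'b': 75, 'z': 11}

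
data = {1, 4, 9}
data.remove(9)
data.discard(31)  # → {1, 4}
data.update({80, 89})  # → {1, 4, 80, 89}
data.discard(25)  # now {1, 4, 80, 89}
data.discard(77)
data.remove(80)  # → {1, 4, 89}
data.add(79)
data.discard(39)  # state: {1, 4, 79, 89}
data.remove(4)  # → {1, 79, 89}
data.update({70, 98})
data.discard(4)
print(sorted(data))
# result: [1, 70, 79, 89, 98]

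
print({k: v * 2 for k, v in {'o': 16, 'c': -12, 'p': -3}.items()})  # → {'o': 32, 'c': -24, 'p': -6}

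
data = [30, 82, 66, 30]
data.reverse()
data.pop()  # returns 30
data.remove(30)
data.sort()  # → [66, 82]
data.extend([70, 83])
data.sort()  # [66, 70, 82, 83]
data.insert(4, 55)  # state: [66, 70, 82, 83, 55]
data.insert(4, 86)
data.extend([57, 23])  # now [66, 70, 82, 83, 86, 55, 57, 23]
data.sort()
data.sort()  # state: [23, 55, 57, 66, 70, 82, 83, 86]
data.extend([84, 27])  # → [23, 55, 57, 66, 70, 82, 83, 86, 84, 27]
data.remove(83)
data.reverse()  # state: [27, 84, 86, 82, 70, 66, 57, 55, 23]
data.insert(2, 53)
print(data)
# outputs [27, 84, 53, 86, 82, 70, 66, 57, 55, 23]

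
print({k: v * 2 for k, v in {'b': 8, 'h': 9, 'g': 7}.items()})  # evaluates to {'b': 16, 'h': 18, 'g': 14}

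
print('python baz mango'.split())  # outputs ['python', 'baz', 'mango']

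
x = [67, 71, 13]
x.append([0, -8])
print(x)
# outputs [67, 71, 13, [0, -8]]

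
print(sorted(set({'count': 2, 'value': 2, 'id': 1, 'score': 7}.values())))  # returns [1, 2, 7]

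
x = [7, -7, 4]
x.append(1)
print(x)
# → [7, -7, 4, 1]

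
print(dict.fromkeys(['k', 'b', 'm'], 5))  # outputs {'k': 5, 'b': 5, 'm': 5}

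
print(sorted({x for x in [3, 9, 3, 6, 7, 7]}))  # [3, 6, 7, 9]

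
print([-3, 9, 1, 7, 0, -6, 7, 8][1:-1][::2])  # [9, 7, -6]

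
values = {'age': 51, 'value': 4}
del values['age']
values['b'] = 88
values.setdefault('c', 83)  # 83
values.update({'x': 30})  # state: {'value': 4, 'b': 88, 'c': 83, 'x': 30}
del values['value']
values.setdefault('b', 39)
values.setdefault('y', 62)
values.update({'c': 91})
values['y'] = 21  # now {'b': 88, 'c': 91, 'x': 30, 'y': 21}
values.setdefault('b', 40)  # 88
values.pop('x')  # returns 30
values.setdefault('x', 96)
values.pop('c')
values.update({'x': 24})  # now {'b': 88, 'y': 21, 'x': 24}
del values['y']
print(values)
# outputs {'b': 88, 'x': 24}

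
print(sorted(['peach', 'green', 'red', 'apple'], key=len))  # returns ['red', 'peach', 'green', 'apple']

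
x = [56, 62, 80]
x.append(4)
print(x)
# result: [56, 62, 80, 4]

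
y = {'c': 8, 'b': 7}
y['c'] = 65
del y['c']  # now {'b': 7}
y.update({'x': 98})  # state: {'b': 7, 'x': 98}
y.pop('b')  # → 7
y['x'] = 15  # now {'x': 15}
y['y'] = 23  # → {'x': 15, 'y': 23}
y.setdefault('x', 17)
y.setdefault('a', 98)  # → 98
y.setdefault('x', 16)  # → 15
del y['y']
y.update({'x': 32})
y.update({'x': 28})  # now {'x': 28, 'a': 98}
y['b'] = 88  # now {'x': 28, 'a': 98, 'b': 88}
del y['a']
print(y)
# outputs {'x': 28, 'b': 88}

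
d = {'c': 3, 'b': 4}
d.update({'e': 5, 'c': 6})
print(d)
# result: {'c': 6, 'b': 4, 'e': 5}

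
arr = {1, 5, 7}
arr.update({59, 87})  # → {1, 5, 7, 59, 87}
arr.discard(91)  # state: {1, 5, 7, 59, 87}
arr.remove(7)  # {1, 5, 59, 87}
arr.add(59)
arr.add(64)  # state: {1, 5, 59, 64, 87}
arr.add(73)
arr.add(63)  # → {1, 5, 59, 63, 64, 73, 87}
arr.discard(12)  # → {1, 5, 59, 63, 64, 73, 87}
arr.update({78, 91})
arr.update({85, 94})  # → {1, 5, 59, 63, 64, 73, 78, 85, 87, 91, 94}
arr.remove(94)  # {1, 5, 59, 63, 64, 73, 78, 85, 87, 91}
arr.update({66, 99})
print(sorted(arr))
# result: [1, 5, 59, 63, 64, 66, 73, 78, 85, 87, 91, 99]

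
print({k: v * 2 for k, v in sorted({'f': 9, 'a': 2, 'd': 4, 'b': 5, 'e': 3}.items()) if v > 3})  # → {'b': 10, 'd': 8, 'f': 18}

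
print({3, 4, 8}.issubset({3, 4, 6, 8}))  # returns True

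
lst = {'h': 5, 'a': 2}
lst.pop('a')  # 2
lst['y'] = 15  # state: {'h': 5, 'y': 15}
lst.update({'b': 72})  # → {'h': 5, 'y': 15, 'b': 72}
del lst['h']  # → {'y': 15, 'b': 72}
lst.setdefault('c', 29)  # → 29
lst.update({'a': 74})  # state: {'y': 15, 'b': 72, 'c': 29, 'a': 74}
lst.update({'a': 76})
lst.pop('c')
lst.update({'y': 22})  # {'y': 22, 'b': 72, 'a': 76}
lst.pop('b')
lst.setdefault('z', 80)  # 80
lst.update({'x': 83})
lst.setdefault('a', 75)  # 76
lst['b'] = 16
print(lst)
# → {'y': 22, 'a': 76, 'z': 80, 'x': 83, 'b': 16}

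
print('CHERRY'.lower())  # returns cherry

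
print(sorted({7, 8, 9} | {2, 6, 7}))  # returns [2, 6, 7, 8, 9]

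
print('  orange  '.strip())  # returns orange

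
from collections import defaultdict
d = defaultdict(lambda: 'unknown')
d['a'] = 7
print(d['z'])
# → unknown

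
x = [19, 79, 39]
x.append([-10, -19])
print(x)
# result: [19, 79, 39, [-10, -19]]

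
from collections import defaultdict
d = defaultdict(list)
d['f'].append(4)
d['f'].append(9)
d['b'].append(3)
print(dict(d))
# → {'f': [4, 9], 'b': [3]}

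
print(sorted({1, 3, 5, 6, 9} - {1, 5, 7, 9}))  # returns [3, 6]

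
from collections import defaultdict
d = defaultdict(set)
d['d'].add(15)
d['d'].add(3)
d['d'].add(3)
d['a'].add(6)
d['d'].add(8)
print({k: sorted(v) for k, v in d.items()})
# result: {'d': [3, 8, 15], 'a': [6]}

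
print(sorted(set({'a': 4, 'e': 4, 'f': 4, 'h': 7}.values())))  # [4, 7]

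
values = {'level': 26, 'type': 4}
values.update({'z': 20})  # {'level': 26, 'type': 4, 'z': 20}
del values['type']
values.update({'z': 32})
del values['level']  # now {'z': 32}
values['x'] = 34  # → {'z': 32, 'x': 34}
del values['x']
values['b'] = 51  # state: {'z': 32, 'b': 51}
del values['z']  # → {'b': 51}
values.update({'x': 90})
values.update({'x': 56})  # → {'b': 51, 'x': 56}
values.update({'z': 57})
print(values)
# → {'b': 51, 'x': 56, 'z': 57}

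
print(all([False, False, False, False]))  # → False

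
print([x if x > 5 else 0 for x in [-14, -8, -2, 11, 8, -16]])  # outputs [0, 0, 0, 11, 8, 0]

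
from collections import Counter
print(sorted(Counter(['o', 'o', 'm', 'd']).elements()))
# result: ['d', 'm', 'o', 'o']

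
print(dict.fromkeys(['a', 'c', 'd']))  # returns {'a': None, 'c': None, 'd': None}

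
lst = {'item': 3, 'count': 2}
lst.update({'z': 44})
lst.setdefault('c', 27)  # 27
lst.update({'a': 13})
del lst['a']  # {'item': 3, 'count': 2, 'z': 44, 'c': 27}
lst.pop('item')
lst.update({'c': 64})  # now {'count': 2, 'z': 44, 'c': 64}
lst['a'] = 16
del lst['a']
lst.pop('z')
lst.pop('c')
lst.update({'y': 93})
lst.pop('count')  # 2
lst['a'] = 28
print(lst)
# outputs {'y': 93, 'a': 28}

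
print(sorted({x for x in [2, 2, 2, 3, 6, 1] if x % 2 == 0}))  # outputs [2, 6]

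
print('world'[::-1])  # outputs dlrow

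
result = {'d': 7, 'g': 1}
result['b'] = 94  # {'d': 7, 'g': 1, 'b': 94}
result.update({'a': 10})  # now {'d': 7, 'g': 1, 'b': 94, 'a': 10}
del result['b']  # {'d': 7, 'g': 1, 'a': 10}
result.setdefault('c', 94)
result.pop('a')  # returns 10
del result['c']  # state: {'d': 7, 'g': 1}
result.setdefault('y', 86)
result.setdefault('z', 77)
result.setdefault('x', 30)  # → 30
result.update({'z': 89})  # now {'d': 7, 'g': 1, 'y': 86, 'z': 89, 'x': 30}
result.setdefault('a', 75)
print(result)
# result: {'d': 7, 'g': 1, 'y': 86, 'z': 89, 'x': 30, 'a': 75}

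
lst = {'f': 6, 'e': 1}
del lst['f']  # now {'e': 1}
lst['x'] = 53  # {'e': 1, 'x': 53}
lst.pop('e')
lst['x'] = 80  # {'x': 80}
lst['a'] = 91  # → {'x': 80, 'a': 91}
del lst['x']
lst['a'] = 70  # {'a': 70}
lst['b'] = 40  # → {'a': 70, 'b': 40}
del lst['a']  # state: {'b': 40}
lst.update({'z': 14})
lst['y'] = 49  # {'b': 40, 'z': 14, 'y': 49}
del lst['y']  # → {'b': 40, 'z': 14}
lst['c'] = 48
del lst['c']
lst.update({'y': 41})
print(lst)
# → {'b': 40, 'z': 14, 'y': 41}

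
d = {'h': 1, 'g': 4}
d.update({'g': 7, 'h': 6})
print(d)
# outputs {'h': 6, 'g': 7}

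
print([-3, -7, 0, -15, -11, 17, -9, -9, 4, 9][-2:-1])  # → [4]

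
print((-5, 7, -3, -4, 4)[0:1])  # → (-5,)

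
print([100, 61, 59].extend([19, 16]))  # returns None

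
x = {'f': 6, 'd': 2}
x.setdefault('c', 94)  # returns 94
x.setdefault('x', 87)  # 87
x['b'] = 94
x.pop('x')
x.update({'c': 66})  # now {'f': 6, 'd': 2, 'c': 66, 'b': 94}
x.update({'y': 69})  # {'f': 6, 'd': 2, 'c': 66, 'b': 94, 'y': 69}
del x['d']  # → {'f': 6, 'c': 66, 'b': 94, 'y': 69}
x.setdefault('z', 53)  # 53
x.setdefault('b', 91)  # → 94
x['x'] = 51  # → {'f': 6, 'c': 66, 'b': 94, 'y': 69, 'z': 53, 'x': 51}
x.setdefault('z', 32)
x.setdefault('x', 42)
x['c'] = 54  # {'f': 6, 'c': 54, 'b': 94, 'y': 69, 'z': 53, 'x': 51}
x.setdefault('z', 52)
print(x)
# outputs {'f': 6, 'c': 54, 'b': 94, 'y': 69, 'z': 53, 'x': 51}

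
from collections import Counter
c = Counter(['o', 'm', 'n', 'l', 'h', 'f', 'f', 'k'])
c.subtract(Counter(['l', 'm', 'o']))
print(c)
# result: Counter({'f': 2, 'n': 1, 'h': 1, 'k': 1, 'o': 0, 'm': 0, 'l': 0})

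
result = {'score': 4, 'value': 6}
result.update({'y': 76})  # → {'score': 4, 'value': 6, 'y': 76}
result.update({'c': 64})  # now {'score': 4, 'value': 6, 'y': 76, 'c': 64}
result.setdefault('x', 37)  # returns 37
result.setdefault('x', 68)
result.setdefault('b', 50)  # 50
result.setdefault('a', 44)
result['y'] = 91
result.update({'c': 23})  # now {'score': 4, 'value': 6, 'y': 91, 'c': 23, 'x': 37, 'b': 50, 'a': 44}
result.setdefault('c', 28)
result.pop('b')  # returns 50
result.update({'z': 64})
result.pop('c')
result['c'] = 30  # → {'score': 4, 'value': 6, 'y': 91, 'x': 37, 'a': 44, 'z': 64, 'c': 30}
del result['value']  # {'score': 4, 'y': 91, 'x': 37, 'a': 44, 'z': 64, 'c': 30}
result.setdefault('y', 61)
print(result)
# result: {'score': 4, 'y': 91, 'x': 37, 'a': 44, 'z': 64, 'c': 30}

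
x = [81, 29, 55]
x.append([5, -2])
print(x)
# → [81, 29, 55, [5, -2]]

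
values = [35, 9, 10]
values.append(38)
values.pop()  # 38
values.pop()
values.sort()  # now [9, 35]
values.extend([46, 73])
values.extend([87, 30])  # [9, 35, 46, 73, 87, 30]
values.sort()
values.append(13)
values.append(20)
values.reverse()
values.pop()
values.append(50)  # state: [20, 13, 87, 73, 46, 35, 30, 50]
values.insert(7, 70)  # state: [20, 13, 87, 73, 46, 35, 30, 70, 50]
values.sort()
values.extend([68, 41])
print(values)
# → [13, 20, 30, 35, 46, 50, 70, 73, 87, 68, 41]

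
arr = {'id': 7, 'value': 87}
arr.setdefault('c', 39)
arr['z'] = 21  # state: {'id': 7, 'value': 87, 'c': 39, 'z': 21}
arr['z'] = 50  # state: {'id': 7, 'value': 87, 'c': 39, 'z': 50}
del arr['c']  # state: {'id': 7, 'value': 87, 'z': 50}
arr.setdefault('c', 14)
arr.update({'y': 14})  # {'id': 7, 'value': 87, 'z': 50, 'c': 14, 'y': 14}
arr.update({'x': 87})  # {'id': 7, 'value': 87, 'z': 50, 'c': 14, 'y': 14, 'x': 87}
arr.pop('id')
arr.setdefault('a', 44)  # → 44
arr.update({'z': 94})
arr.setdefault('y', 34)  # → 14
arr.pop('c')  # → 14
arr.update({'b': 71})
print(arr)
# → {'value': 87, 'z': 94, 'y': 14, 'x': 87, 'a': 44, 'b': 71}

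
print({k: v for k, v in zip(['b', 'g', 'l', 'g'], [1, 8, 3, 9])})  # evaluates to {'b': 1, 'g': 9, 'l': 3}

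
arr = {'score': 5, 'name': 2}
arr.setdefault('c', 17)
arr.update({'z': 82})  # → {'score': 5, 'name': 2, 'c': 17, 'z': 82}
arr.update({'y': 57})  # {'score': 5, 'name': 2, 'c': 17, 'z': 82, 'y': 57}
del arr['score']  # {'name': 2, 'c': 17, 'z': 82, 'y': 57}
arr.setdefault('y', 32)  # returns 57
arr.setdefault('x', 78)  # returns 78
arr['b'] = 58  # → {'name': 2, 'c': 17, 'z': 82, 'y': 57, 'x': 78, 'b': 58}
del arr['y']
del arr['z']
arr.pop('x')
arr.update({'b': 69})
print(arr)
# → {'name': 2, 'c': 17, 'b': 69}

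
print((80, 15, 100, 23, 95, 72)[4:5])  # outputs (95,)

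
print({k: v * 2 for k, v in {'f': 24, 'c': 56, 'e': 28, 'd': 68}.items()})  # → {'f': 48, 'c': 112, 'e': 56, 'd': 136}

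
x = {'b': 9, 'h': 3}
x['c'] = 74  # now {'b': 9, 'h': 3, 'c': 74}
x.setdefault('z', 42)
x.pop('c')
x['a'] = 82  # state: {'b': 9, 'h': 3, 'z': 42, 'a': 82}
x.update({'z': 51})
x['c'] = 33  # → {'b': 9, 'h': 3, 'z': 51, 'a': 82, 'c': 33}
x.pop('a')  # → 82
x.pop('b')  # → 9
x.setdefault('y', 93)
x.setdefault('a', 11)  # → 11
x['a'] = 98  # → {'h': 3, 'z': 51, 'c': 33, 'y': 93, 'a': 98}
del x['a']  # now {'h': 3, 'z': 51, 'c': 33, 'y': 93}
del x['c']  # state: {'h': 3, 'z': 51, 'y': 93}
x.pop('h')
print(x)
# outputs {'z': 51, 'y': 93}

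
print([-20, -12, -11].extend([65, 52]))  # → None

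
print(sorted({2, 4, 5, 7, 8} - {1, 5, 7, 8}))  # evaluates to [2, 4]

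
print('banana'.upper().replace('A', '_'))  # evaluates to B_N_N_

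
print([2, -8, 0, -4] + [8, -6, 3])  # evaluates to [2, -8, 0, -4, 8, -6, 3]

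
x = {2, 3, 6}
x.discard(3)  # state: {2, 6}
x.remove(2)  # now {6}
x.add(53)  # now {6, 53}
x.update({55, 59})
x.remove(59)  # {6, 53, 55}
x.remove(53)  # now {6, 55}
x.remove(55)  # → {6}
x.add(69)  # {6, 69}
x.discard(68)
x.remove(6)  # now {69}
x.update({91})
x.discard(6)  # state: {69, 91}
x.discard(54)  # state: {69, 91}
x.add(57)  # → {57, 69, 91}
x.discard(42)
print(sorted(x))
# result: [57, 69, 91]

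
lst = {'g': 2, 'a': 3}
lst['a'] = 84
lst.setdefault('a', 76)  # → 84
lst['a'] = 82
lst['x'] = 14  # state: {'g': 2, 'a': 82, 'x': 14}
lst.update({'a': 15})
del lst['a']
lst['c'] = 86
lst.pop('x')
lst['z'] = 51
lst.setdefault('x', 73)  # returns 73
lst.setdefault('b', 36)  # 36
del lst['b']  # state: {'g': 2, 'c': 86, 'z': 51, 'x': 73}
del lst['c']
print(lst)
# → {'g': 2, 'z': 51, 'x': 73}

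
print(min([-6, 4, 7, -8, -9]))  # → -9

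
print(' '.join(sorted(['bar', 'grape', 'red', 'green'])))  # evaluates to bar grape green red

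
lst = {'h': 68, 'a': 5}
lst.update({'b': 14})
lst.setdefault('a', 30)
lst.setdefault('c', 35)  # 35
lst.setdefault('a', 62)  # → 5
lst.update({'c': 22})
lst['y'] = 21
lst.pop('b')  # 14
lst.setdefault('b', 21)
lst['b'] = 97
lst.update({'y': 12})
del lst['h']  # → {'a': 5, 'c': 22, 'y': 12, 'b': 97}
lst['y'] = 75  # {'a': 5, 'c': 22, 'y': 75, 'b': 97}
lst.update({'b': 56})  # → {'a': 5, 'c': 22, 'y': 75, 'b': 56}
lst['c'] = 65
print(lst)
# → {'a': 5, 'c': 65, 'y': 75, 'b': 56}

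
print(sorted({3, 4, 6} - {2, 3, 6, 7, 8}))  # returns [4]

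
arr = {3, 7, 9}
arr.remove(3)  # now {7, 9}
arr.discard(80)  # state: {7, 9}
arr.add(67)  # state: {7, 9, 67}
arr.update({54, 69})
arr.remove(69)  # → {7, 9, 54, 67}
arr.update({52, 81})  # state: {7, 9, 52, 54, 67, 81}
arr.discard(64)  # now {7, 9, 52, 54, 67, 81}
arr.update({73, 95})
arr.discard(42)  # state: {7, 9, 52, 54, 67, 73, 81, 95}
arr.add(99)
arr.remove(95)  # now {7, 9, 52, 54, 67, 73, 81, 99}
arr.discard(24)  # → {7, 9, 52, 54, 67, 73, 81, 99}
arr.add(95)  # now {7, 9, 52, 54, 67, 73, 81, 95, 99}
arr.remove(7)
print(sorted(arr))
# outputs [9, 52, 54, 67, 73, 81, 95, 99]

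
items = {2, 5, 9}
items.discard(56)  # {2, 5, 9}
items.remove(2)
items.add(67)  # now {5, 9, 67}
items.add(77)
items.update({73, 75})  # {5, 9, 67, 73, 75, 77}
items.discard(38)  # {5, 9, 67, 73, 75, 77}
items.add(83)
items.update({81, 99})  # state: {5, 9, 67, 73, 75, 77, 81, 83, 99}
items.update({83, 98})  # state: {5, 9, 67, 73, 75, 77, 81, 83, 98, 99}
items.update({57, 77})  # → {5, 9, 57, 67, 73, 75, 77, 81, 83, 98, 99}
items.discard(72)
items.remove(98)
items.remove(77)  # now {5, 9, 57, 67, 73, 75, 81, 83, 99}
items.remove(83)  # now {5, 9, 57, 67, 73, 75, 81, 99}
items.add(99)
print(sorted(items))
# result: [5, 9, 57, 67, 73, 75, 81, 99]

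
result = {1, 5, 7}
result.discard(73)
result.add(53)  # {1, 5, 7, 53}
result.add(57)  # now {1, 5, 7, 53, 57}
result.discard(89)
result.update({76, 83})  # {1, 5, 7, 53, 57, 76, 83}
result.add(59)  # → {1, 5, 7, 53, 57, 59, 76, 83}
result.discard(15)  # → {1, 5, 7, 53, 57, 59, 76, 83}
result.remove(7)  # {1, 5, 53, 57, 59, 76, 83}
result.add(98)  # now {1, 5, 53, 57, 59, 76, 83, 98}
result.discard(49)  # {1, 5, 53, 57, 59, 76, 83, 98}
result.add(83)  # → {1, 5, 53, 57, 59, 76, 83, 98}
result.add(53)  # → {1, 5, 53, 57, 59, 76, 83, 98}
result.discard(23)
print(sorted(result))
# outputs [1, 5, 53, 57, 59, 76, 83, 98]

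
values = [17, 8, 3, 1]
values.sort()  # [1, 3, 8, 17]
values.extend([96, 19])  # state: [1, 3, 8, 17, 96, 19]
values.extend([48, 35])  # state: [1, 3, 8, 17, 96, 19, 48, 35]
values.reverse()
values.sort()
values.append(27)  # [1, 3, 8, 17, 19, 35, 48, 96, 27]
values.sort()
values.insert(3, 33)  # [1, 3, 8, 33, 17, 19, 27, 35, 48, 96]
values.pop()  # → 96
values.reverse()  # [48, 35, 27, 19, 17, 33, 8, 3, 1]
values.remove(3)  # [48, 35, 27, 19, 17, 33, 8, 1]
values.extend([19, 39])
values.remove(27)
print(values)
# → [48, 35, 19, 17, 33, 8, 1, 19, 39]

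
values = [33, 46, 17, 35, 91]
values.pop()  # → 91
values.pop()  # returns 35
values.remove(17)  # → [33, 46]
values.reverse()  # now [46, 33]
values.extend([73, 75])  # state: [46, 33, 73, 75]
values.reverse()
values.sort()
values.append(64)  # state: [33, 46, 73, 75, 64]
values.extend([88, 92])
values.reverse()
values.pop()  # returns 33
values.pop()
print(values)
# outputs [92, 88, 64, 75, 73]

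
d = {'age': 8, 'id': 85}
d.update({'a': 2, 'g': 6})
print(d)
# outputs {'age': 8, 'id': 85, 'a': 2, 'g': 6}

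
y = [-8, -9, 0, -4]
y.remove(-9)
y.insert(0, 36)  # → [36, -8, 0, -4]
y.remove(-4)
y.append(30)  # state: [36, -8, 0, 30]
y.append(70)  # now [36, -8, 0, 30, 70]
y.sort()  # [-8, 0, 30, 36, 70]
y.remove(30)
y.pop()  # 70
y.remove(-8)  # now [0, 36]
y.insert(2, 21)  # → [0, 36, 21]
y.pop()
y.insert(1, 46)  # [0, 46, 36]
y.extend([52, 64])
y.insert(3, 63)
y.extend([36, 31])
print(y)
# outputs [0, 46, 36, 63, 52, 64, 36, 31]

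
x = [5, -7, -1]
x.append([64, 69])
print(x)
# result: [5, -7, -1, [64, 69]]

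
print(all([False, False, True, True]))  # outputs False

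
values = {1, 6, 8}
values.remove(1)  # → {6, 8}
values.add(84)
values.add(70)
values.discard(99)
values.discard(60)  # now {6, 8, 70, 84}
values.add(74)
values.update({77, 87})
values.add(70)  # {6, 8, 70, 74, 77, 84, 87}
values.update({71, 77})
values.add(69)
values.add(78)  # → {6, 8, 69, 70, 71, 74, 77, 78, 84, 87}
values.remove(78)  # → {6, 8, 69, 70, 71, 74, 77, 84, 87}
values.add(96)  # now {6, 8, 69, 70, 71, 74, 77, 84, 87, 96}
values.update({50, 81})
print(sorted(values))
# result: [6, 8, 50, 69, 70, 71, 74, 77, 81, 84, 87, 96]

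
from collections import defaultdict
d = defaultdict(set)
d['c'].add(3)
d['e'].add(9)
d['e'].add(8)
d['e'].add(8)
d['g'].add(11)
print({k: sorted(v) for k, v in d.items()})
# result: {'c': [3], 'e': [8, 9], 'g': [11]}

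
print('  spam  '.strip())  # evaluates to spam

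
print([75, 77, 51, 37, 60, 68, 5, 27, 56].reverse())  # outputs None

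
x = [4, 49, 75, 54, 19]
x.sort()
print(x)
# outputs [4, 19, 49, 54, 75]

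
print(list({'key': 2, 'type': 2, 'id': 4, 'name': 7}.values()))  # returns [2, 2, 4, 7]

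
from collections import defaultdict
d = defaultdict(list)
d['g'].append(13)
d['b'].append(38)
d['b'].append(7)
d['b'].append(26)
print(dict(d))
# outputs {'g': [13], 'b': [38, 7, 26]}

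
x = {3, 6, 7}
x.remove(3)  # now {6, 7}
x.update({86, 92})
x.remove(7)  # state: {6, 86, 92}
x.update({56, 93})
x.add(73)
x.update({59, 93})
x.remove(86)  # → {6, 56, 59, 73, 92, 93}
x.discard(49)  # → {6, 56, 59, 73, 92, 93}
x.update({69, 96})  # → {6, 56, 59, 69, 73, 92, 93, 96}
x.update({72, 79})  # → {6, 56, 59, 69, 72, 73, 79, 92, 93, 96}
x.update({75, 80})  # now {6, 56, 59, 69, 72, 73, 75, 79, 80, 92, 93, 96}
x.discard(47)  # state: {6, 56, 59, 69, 72, 73, 75, 79, 80, 92, 93, 96}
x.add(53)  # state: {6, 53, 56, 59, 69, 72, 73, 75, 79, 80, 92, 93, 96}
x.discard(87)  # {6, 53, 56, 59, 69, 72, 73, 75, 79, 80, 92, 93, 96}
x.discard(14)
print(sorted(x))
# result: [6, 53, 56, 59, 69, 72, 73, 75, 79, 80, 92, 93, 96]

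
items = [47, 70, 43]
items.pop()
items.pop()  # 70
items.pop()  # 47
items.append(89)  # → [89]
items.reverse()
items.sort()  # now [89]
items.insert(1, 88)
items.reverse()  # [88, 89]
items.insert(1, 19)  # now [88, 19, 89]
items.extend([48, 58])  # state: [88, 19, 89, 48, 58]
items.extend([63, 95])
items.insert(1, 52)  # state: [88, 52, 19, 89, 48, 58, 63, 95]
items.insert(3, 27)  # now [88, 52, 19, 27, 89, 48, 58, 63, 95]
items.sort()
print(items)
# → [19, 27, 48, 52, 58, 63, 88, 89, 95]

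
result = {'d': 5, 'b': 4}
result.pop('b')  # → 4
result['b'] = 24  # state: {'d': 5, 'b': 24}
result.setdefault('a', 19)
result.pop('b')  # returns 24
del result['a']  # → {'d': 5}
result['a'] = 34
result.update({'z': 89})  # {'d': 5, 'a': 34, 'z': 89}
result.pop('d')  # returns 5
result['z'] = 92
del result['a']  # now {'z': 92}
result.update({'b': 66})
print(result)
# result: {'z': 92, 'b': 66}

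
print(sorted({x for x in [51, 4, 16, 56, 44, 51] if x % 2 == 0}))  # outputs [4, 16, 44, 56]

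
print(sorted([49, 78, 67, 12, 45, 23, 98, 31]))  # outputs [12, 23, 31, 45, 49, 67, 78, 98]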